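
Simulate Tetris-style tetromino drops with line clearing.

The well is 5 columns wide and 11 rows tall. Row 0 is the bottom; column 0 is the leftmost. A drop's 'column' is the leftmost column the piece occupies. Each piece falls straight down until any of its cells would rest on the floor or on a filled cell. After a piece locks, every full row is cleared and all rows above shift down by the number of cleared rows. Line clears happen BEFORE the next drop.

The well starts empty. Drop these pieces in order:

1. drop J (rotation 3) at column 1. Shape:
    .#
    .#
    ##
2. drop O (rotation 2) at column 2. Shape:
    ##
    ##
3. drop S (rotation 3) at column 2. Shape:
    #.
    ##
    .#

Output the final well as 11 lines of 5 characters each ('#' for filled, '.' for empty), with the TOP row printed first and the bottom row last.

Answer: .....
.....
.....
..#..
..##.
...#.
..##.
..##.
..#..
..#..
.##..

Derivation:
Drop 1: J rot3 at col 1 lands with bottom-row=0; cleared 0 line(s) (total 0); column heights now [0 1 3 0 0], max=3
Drop 2: O rot2 at col 2 lands with bottom-row=3; cleared 0 line(s) (total 0); column heights now [0 1 5 5 0], max=5
Drop 3: S rot3 at col 2 lands with bottom-row=5; cleared 0 line(s) (total 0); column heights now [0 1 8 7 0], max=8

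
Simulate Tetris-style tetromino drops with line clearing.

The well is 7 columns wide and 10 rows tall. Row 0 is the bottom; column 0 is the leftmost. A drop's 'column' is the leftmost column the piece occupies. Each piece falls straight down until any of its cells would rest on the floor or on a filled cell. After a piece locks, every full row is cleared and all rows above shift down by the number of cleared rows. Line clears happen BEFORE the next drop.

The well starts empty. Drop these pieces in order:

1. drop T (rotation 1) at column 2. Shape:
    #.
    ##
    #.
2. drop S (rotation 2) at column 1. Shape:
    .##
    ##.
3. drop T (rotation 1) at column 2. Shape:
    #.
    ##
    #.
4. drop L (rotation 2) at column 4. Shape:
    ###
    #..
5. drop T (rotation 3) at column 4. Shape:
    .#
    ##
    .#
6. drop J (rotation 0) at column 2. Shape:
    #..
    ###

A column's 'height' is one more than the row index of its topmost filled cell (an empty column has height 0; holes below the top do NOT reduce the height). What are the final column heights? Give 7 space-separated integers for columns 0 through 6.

Answer: 0 4 10 9 9 5 2

Derivation:
Drop 1: T rot1 at col 2 lands with bottom-row=0; cleared 0 line(s) (total 0); column heights now [0 0 3 2 0 0 0], max=3
Drop 2: S rot2 at col 1 lands with bottom-row=3; cleared 0 line(s) (total 0); column heights now [0 4 5 5 0 0 0], max=5
Drop 3: T rot1 at col 2 lands with bottom-row=5; cleared 0 line(s) (total 0); column heights now [0 4 8 7 0 0 0], max=8
Drop 4: L rot2 at col 4 lands with bottom-row=0; cleared 0 line(s) (total 0); column heights now [0 4 8 7 2 2 2], max=8
Drop 5: T rot3 at col 4 lands with bottom-row=2; cleared 0 line(s) (total 0); column heights now [0 4 8 7 4 5 2], max=8
Drop 6: J rot0 at col 2 lands with bottom-row=8; cleared 0 line(s) (total 0); column heights now [0 4 10 9 9 5 2], max=10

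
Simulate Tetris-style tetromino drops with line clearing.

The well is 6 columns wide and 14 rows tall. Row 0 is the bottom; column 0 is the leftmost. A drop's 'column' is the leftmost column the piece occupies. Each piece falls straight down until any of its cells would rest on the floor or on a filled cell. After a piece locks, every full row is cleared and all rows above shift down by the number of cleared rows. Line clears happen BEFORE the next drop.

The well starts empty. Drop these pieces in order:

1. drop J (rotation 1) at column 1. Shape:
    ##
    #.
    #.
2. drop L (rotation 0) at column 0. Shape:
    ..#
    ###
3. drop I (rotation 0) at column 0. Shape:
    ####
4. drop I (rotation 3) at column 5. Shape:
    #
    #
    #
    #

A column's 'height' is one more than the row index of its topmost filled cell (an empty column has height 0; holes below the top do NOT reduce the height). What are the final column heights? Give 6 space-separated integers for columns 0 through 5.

Answer: 6 6 6 6 0 4

Derivation:
Drop 1: J rot1 at col 1 lands with bottom-row=0; cleared 0 line(s) (total 0); column heights now [0 3 3 0 0 0], max=3
Drop 2: L rot0 at col 0 lands with bottom-row=3; cleared 0 line(s) (total 0); column heights now [4 4 5 0 0 0], max=5
Drop 3: I rot0 at col 0 lands with bottom-row=5; cleared 0 line(s) (total 0); column heights now [6 6 6 6 0 0], max=6
Drop 4: I rot3 at col 5 lands with bottom-row=0; cleared 0 line(s) (total 0); column heights now [6 6 6 6 0 4], max=6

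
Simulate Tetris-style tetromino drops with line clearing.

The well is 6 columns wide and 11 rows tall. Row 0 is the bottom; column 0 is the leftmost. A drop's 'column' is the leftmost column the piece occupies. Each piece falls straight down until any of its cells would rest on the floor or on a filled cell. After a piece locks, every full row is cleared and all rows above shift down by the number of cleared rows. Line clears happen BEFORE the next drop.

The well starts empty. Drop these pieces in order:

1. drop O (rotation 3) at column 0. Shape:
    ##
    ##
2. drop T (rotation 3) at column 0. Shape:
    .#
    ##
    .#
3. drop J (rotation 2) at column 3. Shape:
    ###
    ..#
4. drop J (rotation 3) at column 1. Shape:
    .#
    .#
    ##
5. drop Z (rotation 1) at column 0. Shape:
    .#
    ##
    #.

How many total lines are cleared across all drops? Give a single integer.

Answer: 0

Derivation:
Drop 1: O rot3 at col 0 lands with bottom-row=0; cleared 0 line(s) (total 0); column heights now [2 2 0 0 0 0], max=2
Drop 2: T rot3 at col 0 lands with bottom-row=2; cleared 0 line(s) (total 0); column heights now [4 5 0 0 0 0], max=5
Drop 3: J rot2 at col 3 lands with bottom-row=0; cleared 0 line(s) (total 0); column heights now [4 5 0 2 2 2], max=5
Drop 4: J rot3 at col 1 lands with bottom-row=5; cleared 0 line(s) (total 0); column heights now [4 6 8 2 2 2], max=8
Drop 5: Z rot1 at col 0 lands with bottom-row=5; cleared 0 line(s) (total 0); column heights now [7 8 8 2 2 2], max=8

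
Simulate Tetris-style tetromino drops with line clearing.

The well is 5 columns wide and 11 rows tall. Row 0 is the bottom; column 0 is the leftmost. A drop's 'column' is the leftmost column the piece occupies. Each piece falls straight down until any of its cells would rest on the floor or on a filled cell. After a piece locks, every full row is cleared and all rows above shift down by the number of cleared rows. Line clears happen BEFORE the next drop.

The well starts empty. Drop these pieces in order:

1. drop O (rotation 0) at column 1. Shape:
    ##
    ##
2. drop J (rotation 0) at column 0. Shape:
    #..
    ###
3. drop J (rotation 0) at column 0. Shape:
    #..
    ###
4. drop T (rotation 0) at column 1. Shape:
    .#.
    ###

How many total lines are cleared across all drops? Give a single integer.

Answer: 0

Derivation:
Drop 1: O rot0 at col 1 lands with bottom-row=0; cleared 0 line(s) (total 0); column heights now [0 2 2 0 0], max=2
Drop 2: J rot0 at col 0 lands with bottom-row=2; cleared 0 line(s) (total 0); column heights now [4 3 3 0 0], max=4
Drop 3: J rot0 at col 0 lands with bottom-row=4; cleared 0 line(s) (total 0); column heights now [6 5 5 0 0], max=6
Drop 4: T rot0 at col 1 lands with bottom-row=5; cleared 0 line(s) (total 0); column heights now [6 6 7 6 0], max=7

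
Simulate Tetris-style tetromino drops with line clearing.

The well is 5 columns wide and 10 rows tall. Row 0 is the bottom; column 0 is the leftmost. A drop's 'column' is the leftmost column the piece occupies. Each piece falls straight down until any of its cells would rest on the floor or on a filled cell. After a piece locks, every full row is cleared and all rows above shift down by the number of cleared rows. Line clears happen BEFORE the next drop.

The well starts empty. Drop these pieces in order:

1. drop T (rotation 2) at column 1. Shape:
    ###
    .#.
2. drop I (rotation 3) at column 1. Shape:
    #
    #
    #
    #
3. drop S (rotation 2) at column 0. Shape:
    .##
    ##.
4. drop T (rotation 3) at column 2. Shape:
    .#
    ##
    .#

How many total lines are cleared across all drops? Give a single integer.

Drop 1: T rot2 at col 1 lands with bottom-row=0; cleared 0 line(s) (total 0); column heights now [0 2 2 2 0], max=2
Drop 2: I rot3 at col 1 lands with bottom-row=2; cleared 0 line(s) (total 0); column heights now [0 6 2 2 0], max=6
Drop 3: S rot2 at col 0 lands with bottom-row=6; cleared 0 line(s) (total 0); column heights now [7 8 8 2 0], max=8
Drop 4: T rot3 at col 2 lands with bottom-row=7; cleared 0 line(s) (total 0); column heights now [7 8 9 10 0], max=10

Answer: 0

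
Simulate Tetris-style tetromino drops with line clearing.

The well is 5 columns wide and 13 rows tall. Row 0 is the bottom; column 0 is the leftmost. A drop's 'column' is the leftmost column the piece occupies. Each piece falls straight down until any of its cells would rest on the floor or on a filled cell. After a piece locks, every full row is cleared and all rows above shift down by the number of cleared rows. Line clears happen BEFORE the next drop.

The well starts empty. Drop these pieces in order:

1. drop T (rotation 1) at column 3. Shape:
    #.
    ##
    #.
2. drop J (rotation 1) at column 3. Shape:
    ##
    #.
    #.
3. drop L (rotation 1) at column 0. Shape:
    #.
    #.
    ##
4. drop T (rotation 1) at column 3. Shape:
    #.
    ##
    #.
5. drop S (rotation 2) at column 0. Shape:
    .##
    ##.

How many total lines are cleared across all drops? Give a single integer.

Answer: 0

Derivation:
Drop 1: T rot1 at col 3 lands with bottom-row=0; cleared 0 line(s) (total 0); column heights now [0 0 0 3 2], max=3
Drop 2: J rot1 at col 3 lands with bottom-row=3; cleared 0 line(s) (total 0); column heights now [0 0 0 6 6], max=6
Drop 3: L rot1 at col 0 lands with bottom-row=0; cleared 0 line(s) (total 0); column heights now [3 1 0 6 6], max=6
Drop 4: T rot1 at col 3 lands with bottom-row=6; cleared 0 line(s) (total 0); column heights now [3 1 0 9 8], max=9
Drop 5: S rot2 at col 0 lands with bottom-row=3; cleared 0 line(s) (total 0); column heights now [4 5 5 9 8], max=9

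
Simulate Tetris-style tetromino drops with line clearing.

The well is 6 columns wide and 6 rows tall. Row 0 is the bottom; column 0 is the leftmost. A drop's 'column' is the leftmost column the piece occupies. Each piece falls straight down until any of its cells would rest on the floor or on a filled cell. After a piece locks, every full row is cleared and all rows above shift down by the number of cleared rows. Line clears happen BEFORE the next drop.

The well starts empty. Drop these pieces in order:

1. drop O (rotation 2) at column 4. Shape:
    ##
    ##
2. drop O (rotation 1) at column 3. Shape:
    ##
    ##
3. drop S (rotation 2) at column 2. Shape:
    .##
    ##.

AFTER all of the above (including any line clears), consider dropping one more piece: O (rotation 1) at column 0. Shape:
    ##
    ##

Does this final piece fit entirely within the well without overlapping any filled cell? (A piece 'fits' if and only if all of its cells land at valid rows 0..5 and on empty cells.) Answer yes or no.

Drop 1: O rot2 at col 4 lands with bottom-row=0; cleared 0 line(s) (total 0); column heights now [0 0 0 0 2 2], max=2
Drop 2: O rot1 at col 3 lands with bottom-row=2; cleared 0 line(s) (total 0); column heights now [0 0 0 4 4 2], max=4
Drop 3: S rot2 at col 2 lands with bottom-row=4; cleared 0 line(s) (total 0); column heights now [0 0 5 6 6 2], max=6
Test piece O rot1 at col 0 (width 2): heights before test = [0 0 5 6 6 2]; fits = True

Answer: yes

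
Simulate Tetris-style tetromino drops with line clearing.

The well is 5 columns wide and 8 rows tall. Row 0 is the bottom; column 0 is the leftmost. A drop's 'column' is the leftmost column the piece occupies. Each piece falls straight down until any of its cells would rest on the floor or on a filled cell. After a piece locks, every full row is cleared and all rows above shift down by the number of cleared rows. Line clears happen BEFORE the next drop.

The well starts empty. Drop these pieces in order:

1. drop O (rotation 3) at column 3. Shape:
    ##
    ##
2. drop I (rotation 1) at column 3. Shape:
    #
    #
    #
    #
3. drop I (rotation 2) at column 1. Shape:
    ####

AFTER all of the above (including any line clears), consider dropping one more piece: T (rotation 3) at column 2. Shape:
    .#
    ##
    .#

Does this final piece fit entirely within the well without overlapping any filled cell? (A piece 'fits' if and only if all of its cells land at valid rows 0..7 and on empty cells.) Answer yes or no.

Answer: no

Derivation:
Drop 1: O rot3 at col 3 lands with bottom-row=0; cleared 0 line(s) (total 0); column heights now [0 0 0 2 2], max=2
Drop 2: I rot1 at col 3 lands with bottom-row=2; cleared 0 line(s) (total 0); column heights now [0 0 0 6 2], max=6
Drop 3: I rot2 at col 1 lands with bottom-row=6; cleared 0 line(s) (total 0); column heights now [0 7 7 7 7], max=7
Test piece T rot3 at col 2 (width 2): heights before test = [0 7 7 7 7]; fits = False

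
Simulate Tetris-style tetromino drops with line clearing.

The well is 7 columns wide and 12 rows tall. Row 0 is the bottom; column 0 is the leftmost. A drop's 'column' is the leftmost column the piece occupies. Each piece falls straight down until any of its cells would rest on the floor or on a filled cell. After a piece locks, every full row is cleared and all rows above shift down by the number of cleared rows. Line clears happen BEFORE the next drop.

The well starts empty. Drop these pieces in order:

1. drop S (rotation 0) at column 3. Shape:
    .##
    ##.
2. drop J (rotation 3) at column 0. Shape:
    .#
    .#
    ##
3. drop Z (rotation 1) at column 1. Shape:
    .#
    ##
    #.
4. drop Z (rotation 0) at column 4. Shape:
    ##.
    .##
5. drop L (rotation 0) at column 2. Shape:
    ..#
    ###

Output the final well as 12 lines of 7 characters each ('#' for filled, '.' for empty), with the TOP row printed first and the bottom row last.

Answer: .......
.......
.......
.......
....#..
..###..
..#....
.##....
.#..##.
.#...##
.#..##.
##.##..

Derivation:
Drop 1: S rot0 at col 3 lands with bottom-row=0; cleared 0 line(s) (total 0); column heights now [0 0 0 1 2 2 0], max=2
Drop 2: J rot3 at col 0 lands with bottom-row=0; cleared 0 line(s) (total 0); column heights now [1 3 0 1 2 2 0], max=3
Drop 3: Z rot1 at col 1 lands with bottom-row=3; cleared 0 line(s) (total 0); column heights now [1 5 6 1 2 2 0], max=6
Drop 4: Z rot0 at col 4 lands with bottom-row=2; cleared 0 line(s) (total 0); column heights now [1 5 6 1 4 4 3], max=6
Drop 5: L rot0 at col 2 lands with bottom-row=6; cleared 0 line(s) (total 0); column heights now [1 5 7 7 8 4 3], max=8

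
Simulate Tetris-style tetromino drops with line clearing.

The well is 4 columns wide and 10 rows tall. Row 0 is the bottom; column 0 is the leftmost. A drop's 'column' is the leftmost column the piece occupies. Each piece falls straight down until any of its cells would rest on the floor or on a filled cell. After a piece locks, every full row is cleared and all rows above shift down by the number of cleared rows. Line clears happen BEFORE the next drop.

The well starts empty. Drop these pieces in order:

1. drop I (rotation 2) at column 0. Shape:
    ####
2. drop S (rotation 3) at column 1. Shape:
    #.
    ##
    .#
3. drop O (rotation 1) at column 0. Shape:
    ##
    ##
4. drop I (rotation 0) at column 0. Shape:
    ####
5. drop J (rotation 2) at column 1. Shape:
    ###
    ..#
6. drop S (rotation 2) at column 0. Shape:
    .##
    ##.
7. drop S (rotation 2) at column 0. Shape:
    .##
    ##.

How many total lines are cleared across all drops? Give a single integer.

Answer: 2

Derivation:
Drop 1: I rot2 at col 0 lands with bottom-row=0; cleared 1 line(s) (total 1); column heights now [0 0 0 0], max=0
Drop 2: S rot3 at col 1 lands with bottom-row=0; cleared 0 line(s) (total 1); column heights now [0 3 2 0], max=3
Drop 3: O rot1 at col 0 lands with bottom-row=3; cleared 0 line(s) (total 1); column heights now [5 5 2 0], max=5
Drop 4: I rot0 at col 0 lands with bottom-row=5; cleared 1 line(s) (total 2); column heights now [5 5 2 0], max=5
Drop 5: J rot2 at col 1 lands with bottom-row=4; cleared 0 line(s) (total 2); column heights now [5 6 6 6], max=6
Drop 6: S rot2 at col 0 lands with bottom-row=6; cleared 0 line(s) (total 2); column heights now [7 8 8 6], max=8
Drop 7: S rot2 at col 0 lands with bottom-row=8; cleared 0 line(s) (total 2); column heights now [9 10 10 6], max=10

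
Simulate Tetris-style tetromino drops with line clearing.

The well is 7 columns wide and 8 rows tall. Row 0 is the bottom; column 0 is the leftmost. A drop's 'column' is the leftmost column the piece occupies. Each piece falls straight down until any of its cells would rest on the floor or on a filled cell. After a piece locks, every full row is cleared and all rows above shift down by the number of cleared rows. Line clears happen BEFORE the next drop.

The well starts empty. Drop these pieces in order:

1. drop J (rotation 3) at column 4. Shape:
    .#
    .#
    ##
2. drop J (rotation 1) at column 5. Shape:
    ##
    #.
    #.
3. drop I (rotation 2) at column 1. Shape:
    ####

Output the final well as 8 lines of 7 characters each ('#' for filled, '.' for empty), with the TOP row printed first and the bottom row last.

Answer: .......
.......
.....##
.....#.
.....#.
.....#.
.#####.
....##.

Derivation:
Drop 1: J rot3 at col 4 lands with bottom-row=0; cleared 0 line(s) (total 0); column heights now [0 0 0 0 1 3 0], max=3
Drop 2: J rot1 at col 5 lands with bottom-row=3; cleared 0 line(s) (total 0); column heights now [0 0 0 0 1 6 6], max=6
Drop 3: I rot2 at col 1 lands with bottom-row=1; cleared 0 line(s) (total 0); column heights now [0 2 2 2 2 6 6], max=6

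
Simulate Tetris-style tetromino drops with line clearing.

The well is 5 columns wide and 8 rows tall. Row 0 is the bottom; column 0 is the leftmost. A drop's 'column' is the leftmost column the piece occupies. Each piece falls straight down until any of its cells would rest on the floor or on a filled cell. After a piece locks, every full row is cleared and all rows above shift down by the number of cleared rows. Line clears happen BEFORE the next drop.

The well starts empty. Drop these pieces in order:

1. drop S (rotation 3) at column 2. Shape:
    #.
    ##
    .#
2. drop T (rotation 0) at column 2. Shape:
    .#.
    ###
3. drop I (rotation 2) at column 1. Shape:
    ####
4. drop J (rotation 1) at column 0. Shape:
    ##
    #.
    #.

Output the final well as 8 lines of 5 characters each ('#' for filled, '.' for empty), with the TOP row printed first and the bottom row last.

Drop 1: S rot3 at col 2 lands with bottom-row=0; cleared 0 line(s) (total 0); column heights now [0 0 3 2 0], max=3
Drop 2: T rot0 at col 2 lands with bottom-row=3; cleared 0 line(s) (total 0); column heights now [0 0 4 5 4], max=5
Drop 3: I rot2 at col 1 lands with bottom-row=5; cleared 0 line(s) (total 0); column heights now [0 6 6 6 6], max=6
Drop 4: J rot1 at col 0 lands with bottom-row=4; cleared 1 line(s) (total 1); column heights now [6 6 4 5 4], max=6

Answer: .....
.....
##...
#..#.
..###
..#..
..##.
...#.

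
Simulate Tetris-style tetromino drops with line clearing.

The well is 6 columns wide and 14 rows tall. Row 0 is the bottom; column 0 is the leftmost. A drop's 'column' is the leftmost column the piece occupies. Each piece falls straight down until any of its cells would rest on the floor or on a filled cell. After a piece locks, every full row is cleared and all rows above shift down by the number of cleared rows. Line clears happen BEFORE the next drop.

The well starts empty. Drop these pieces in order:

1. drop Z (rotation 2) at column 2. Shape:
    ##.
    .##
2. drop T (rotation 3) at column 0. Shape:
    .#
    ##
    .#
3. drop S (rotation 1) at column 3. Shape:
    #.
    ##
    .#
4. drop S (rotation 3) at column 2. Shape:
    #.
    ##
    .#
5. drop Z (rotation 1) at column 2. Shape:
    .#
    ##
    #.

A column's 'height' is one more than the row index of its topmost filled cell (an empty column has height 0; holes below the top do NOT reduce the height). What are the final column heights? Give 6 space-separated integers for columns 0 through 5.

Drop 1: Z rot2 at col 2 lands with bottom-row=0; cleared 0 line(s) (total 0); column heights now [0 0 2 2 1 0], max=2
Drop 2: T rot3 at col 0 lands with bottom-row=0; cleared 0 line(s) (total 0); column heights now [2 3 2 2 1 0], max=3
Drop 3: S rot1 at col 3 lands with bottom-row=1; cleared 0 line(s) (total 0); column heights now [2 3 2 4 3 0], max=4
Drop 4: S rot3 at col 2 lands with bottom-row=4; cleared 0 line(s) (total 0); column heights now [2 3 7 6 3 0], max=7
Drop 5: Z rot1 at col 2 lands with bottom-row=7; cleared 0 line(s) (total 0); column heights now [2 3 9 10 3 0], max=10

Answer: 2 3 9 10 3 0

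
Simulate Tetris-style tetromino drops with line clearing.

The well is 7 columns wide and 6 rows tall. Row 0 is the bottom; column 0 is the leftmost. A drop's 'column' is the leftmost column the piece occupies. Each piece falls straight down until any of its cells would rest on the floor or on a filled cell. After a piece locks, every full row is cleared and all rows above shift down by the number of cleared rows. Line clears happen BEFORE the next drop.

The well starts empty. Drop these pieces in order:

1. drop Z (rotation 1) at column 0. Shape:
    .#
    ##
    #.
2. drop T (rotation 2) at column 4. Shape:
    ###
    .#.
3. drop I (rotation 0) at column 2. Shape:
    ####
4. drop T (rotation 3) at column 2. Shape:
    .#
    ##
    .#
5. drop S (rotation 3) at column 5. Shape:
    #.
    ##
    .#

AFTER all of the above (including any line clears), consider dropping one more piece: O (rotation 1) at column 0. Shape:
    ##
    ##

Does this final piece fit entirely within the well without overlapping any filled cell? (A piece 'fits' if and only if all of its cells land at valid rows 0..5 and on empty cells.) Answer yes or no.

Answer: yes

Derivation:
Drop 1: Z rot1 at col 0 lands with bottom-row=0; cleared 0 line(s) (total 0); column heights now [2 3 0 0 0 0 0], max=3
Drop 2: T rot2 at col 4 lands with bottom-row=0; cleared 0 line(s) (total 0); column heights now [2 3 0 0 2 2 2], max=3
Drop 3: I rot0 at col 2 lands with bottom-row=2; cleared 0 line(s) (total 0); column heights now [2 3 3 3 3 3 2], max=3
Drop 4: T rot3 at col 2 lands with bottom-row=3; cleared 0 line(s) (total 0); column heights now [2 3 5 6 3 3 2], max=6
Drop 5: S rot3 at col 5 lands with bottom-row=2; cleared 0 line(s) (total 0); column heights now [2 3 5 6 3 5 4], max=6
Test piece O rot1 at col 0 (width 2): heights before test = [2 3 5 6 3 5 4]; fits = True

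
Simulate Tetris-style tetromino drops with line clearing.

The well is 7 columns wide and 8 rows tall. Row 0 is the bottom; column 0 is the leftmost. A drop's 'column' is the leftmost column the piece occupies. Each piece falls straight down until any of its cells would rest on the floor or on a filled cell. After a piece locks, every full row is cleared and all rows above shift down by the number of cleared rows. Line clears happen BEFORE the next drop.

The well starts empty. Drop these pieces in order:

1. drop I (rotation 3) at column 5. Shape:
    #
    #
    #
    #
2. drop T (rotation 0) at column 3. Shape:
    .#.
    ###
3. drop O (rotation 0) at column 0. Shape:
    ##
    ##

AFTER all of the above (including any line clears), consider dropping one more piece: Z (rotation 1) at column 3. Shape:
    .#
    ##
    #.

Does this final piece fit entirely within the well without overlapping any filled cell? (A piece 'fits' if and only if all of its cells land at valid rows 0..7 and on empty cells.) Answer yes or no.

Drop 1: I rot3 at col 5 lands with bottom-row=0; cleared 0 line(s) (total 0); column heights now [0 0 0 0 0 4 0], max=4
Drop 2: T rot0 at col 3 lands with bottom-row=4; cleared 0 line(s) (total 0); column heights now [0 0 0 5 6 5 0], max=6
Drop 3: O rot0 at col 0 lands with bottom-row=0; cleared 0 line(s) (total 0); column heights now [2 2 0 5 6 5 0], max=6
Test piece Z rot1 at col 3 (width 2): heights before test = [2 2 0 5 6 5 0]; fits = True

Answer: yes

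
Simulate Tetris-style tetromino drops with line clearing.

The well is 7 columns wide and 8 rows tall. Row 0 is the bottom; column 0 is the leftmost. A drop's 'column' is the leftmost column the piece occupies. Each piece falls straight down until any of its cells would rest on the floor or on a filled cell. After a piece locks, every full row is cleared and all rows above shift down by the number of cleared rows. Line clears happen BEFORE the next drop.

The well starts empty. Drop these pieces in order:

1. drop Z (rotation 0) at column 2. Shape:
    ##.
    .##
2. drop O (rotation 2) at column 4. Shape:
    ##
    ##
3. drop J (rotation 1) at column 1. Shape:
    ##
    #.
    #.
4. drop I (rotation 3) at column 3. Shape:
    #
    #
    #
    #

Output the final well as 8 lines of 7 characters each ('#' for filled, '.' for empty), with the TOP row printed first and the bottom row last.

Answer: .......
.......
...#...
...#...
...#...
.#####.
.#####.
.#.##..

Derivation:
Drop 1: Z rot0 at col 2 lands with bottom-row=0; cleared 0 line(s) (total 0); column heights now [0 0 2 2 1 0 0], max=2
Drop 2: O rot2 at col 4 lands with bottom-row=1; cleared 0 line(s) (total 0); column heights now [0 0 2 2 3 3 0], max=3
Drop 3: J rot1 at col 1 lands with bottom-row=0; cleared 0 line(s) (total 0); column heights now [0 3 3 2 3 3 0], max=3
Drop 4: I rot3 at col 3 lands with bottom-row=2; cleared 0 line(s) (total 0); column heights now [0 3 3 6 3 3 0], max=6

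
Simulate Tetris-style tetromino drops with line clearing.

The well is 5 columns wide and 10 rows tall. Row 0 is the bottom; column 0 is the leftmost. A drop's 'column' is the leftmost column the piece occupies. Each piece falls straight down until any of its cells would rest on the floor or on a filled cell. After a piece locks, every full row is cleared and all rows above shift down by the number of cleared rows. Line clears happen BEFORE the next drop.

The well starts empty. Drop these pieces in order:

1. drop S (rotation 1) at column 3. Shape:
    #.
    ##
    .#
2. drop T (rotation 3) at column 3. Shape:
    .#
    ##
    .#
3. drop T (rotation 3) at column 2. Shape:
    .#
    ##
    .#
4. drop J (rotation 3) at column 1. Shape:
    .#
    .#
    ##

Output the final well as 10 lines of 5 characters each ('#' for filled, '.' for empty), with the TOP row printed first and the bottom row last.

Drop 1: S rot1 at col 3 lands with bottom-row=0; cleared 0 line(s) (total 0); column heights now [0 0 0 3 2], max=3
Drop 2: T rot3 at col 3 lands with bottom-row=2; cleared 0 line(s) (total 0); column heights now [0 0 0 4 5], max=5
Drop 3: T rot3 at col 2 lands with bottom-row=4; cleared 0 line(s) (total 0); column heights now [0 0 6 7 5], max=7
Drop 4: J rot3 at col 1 lands with bottom-row=6; cleared 0 line(s) (total 0); column heights now [0 7 9 7 5], max=9

Answer: .....
..#..
..#..
.###.
..##.
...##
...##
...##
...##
....#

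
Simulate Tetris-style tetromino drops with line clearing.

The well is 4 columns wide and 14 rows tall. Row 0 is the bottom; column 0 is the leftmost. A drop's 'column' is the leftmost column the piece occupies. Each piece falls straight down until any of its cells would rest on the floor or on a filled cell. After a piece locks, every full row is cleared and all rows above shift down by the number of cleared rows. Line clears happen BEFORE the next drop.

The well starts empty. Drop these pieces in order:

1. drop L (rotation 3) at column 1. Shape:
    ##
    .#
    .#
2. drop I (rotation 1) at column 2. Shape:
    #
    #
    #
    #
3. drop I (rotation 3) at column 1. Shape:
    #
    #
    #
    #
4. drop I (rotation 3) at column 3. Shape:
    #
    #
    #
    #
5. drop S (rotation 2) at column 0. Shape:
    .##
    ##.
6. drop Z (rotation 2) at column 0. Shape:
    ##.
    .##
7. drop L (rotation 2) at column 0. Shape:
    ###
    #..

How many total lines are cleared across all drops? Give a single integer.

Answer: 0

Derivation:
Drop 1: L rot3 at col 1 lands with bottom-row=0; cleared 0 line(s) (total 0); column heights now [0 3 3 0], max=3
Drop 2: I rot1 at col 2 lands with bottom-row=3; cleared 0 line(s) (total 0); column heights now [0 3 7 0], max=7
Drop 3: I rot3 at col 1 lands with bottom-row=3; cleared 0 line(s) (total 0); column heights now [0 7 7 0], max=7
Drop 4: I rot3 at col 3 lands with bottom-row=0; cleared 0 line(s) (total 0); column heights now [0 7 7 4], max=7
Drop 5: S rot2 at col 0 lands with bottom-row=7; cleared 0 line(s) (total 0); column heights now [8 9 9 4], max=9
Drop 6: Z rot2 at col 0 lands with bottom-row=9; cleared 0 line(s) (total 0); column heights now [11 11 10 4], max=11
Drop 7: L rot2 at col 0 lands with bottom-row=11; cleared 0 line(s) (total 0); column heights now [13 13 13 4], max=13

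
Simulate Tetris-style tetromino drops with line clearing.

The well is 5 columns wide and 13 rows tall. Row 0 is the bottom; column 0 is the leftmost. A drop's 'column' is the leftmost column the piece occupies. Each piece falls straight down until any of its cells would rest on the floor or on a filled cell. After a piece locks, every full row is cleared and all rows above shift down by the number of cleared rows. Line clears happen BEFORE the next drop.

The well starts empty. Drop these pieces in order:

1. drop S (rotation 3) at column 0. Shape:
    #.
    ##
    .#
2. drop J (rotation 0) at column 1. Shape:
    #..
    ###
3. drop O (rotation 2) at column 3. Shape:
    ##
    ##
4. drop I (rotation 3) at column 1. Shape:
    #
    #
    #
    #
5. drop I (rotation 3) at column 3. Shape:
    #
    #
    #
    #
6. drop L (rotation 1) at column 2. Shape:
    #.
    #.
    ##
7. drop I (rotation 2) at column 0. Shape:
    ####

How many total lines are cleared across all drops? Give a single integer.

Answer: 0

Derivation:
Drop 1: S rot3 at col 0 lands with bottom-row=0; cleared 0 line(s) (total 0); column heights now [3 2 0 0 0], max=3
Drop 2: J rot0 at col 1 lands with bottom-row=2; cleared 0 line(s) (total 0); column heights now [3 4 3 3 0], max=4
Drop 3: O rot2 at col 3 lands with bottom-row=3; cleared 0 line(s) (total 0); column heights now [3 4 3 5 5], max=5
Drop 4: I rot3 at col 1 lands with bottom-row=4; cleared 0 line(s) (total 0); column heights now [3 8 3 5 5], max=8
Drop 5: I rot3 at col 3 lands with bottom-row=5; cleared 0 line(s) (total 0); column heights now [3 8 3 9 5], max=9
Drop 6: L rot1 at col 2 lands with bottom-row=9; cleared 0 line(s) (total 0); column heights now [3 8 12 10 5], max=12
Drop 7: I rot2 at col 0 lands with bottom-row=12; cleared 0 line(s) (total 0); column heights now [13 13 13 13 5], max=13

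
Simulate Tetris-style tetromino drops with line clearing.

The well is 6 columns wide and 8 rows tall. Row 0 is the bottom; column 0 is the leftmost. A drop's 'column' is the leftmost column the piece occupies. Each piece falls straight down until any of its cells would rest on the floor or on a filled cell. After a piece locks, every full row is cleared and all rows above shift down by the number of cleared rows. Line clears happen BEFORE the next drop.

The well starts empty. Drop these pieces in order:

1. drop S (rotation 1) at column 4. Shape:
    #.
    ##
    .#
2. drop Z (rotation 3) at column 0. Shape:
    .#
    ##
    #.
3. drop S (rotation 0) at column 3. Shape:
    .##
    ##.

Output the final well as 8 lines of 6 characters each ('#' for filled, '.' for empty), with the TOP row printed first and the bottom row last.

Drop 1: S rot1 at col 4 lands with bottom-row=0; cleared 0 line(s) (total 0); column heights now [0 0 0 0 3 2], max=3
Drop 2: Z rot3 at col 0 lands with bottom-row=0; cleared 0 line(s) (total 0); column heights now [2 3 0 0 3 2], max=3
Drop 3: S rot0 at col 3 lands with bottom-row=3; cleared 0 line(s) (total 0); column heights now [2 3 0 4 5 5], max=5

Answer: ......
......
......
....##
...##.
.#..#.
##..##
#....#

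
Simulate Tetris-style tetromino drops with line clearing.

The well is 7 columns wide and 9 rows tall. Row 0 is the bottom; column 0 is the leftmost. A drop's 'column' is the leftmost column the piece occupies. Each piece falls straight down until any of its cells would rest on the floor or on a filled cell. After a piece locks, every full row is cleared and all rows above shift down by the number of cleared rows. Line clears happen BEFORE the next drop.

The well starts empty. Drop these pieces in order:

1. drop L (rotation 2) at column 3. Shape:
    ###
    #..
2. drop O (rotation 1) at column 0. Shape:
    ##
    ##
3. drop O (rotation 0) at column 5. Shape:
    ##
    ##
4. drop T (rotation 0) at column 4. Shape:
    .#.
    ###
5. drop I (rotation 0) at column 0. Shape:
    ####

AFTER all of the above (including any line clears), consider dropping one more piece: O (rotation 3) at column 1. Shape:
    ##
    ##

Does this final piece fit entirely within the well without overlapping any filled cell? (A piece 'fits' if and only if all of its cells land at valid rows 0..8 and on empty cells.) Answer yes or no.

Answer: yes

Derivation:
Drop 1: L rot2 at col 3 lands with bottom-row=0; cleared 0 line(s) (total 0); column heights now [0 0 0 2 2 2 0], max=2
Drop 2: O rot1 at col 0 lands with bottom-row=0; cleared 0 line(s) (total 0); column heights now [2 2 0 2 2 2 0], max=2
Drop 3: O rot0 at col 5 lands with bottom-row=2; cleared 0 line(s) (total 0); column heights now [2 2 0 2 2 4 4], max=4
Drop 4: T rot0 at col 4 lands with bottom-row=4; cleared 0 line(s) (total 0); column heights now [2 2 0 2 5 6 5], max=6
Drop 5: I rot0 at col 0 lands with bottom-row=2; cleared 0 line(s) (total 0); column heights now [3 3 3 3 5 6 5], max=6
Test piece O rot3 at col 1 (width 2): heights before test = [3 3 3 3 5 6 5]; fits = True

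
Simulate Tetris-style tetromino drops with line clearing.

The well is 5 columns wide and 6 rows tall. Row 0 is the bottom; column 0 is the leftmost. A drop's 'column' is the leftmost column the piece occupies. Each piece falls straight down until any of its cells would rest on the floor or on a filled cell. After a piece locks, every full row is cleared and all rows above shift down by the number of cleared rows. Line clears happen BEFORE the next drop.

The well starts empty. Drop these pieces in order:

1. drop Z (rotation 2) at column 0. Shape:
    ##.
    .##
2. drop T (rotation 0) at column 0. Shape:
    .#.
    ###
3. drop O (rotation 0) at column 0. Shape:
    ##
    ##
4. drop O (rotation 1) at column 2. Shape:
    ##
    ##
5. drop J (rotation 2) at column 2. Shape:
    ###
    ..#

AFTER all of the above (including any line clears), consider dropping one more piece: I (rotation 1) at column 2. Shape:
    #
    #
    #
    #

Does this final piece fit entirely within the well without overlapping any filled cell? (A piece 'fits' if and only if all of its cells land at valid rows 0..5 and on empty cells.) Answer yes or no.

Answer: no

Derivation:
Drop 1: Z rot2 at col 0 lands with bottom-row=0; cleared 0 line(s) (total 0); column heights now [2 2 1 0 0], max=2
Drop 2: T rot0 at col 0 lands with bottom-row=2; cleared 0 line(s) (total 0); column heights now [3 4 3 0 0], max=4
Drop 3: O rot0 at col 0 lands with bottom-row=4; cleared 0 line(s) (total 0); column heights now [6 6 3 0 0], max=6
Drop 4: O rot1 at col 2 lands with bottom-row=3; cleared 0 line(s) (total 0); column heights now [6 6 5 5 0], max=6
Drop 5: J rot2 at col 2 lands with bottom-row=4; cleared 2 line(s) (total 2); column heights now [3 4 4 4 0], max=4
Test piece I rot1 at col 2 (width 1): heights before test = [3 4 4 4 0]; fits = False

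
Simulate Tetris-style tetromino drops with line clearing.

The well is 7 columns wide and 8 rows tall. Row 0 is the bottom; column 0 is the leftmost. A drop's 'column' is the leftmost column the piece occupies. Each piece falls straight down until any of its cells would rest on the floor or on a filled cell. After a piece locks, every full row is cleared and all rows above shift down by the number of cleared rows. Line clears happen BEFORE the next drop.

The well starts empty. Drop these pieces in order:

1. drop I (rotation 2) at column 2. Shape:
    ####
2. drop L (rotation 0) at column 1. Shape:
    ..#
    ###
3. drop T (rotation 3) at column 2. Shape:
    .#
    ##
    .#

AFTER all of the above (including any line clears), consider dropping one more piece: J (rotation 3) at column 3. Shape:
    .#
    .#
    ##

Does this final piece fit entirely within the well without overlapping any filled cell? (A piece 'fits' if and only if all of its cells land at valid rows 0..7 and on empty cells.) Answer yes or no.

Answer: no

Derivation:
Drop 1: I rot2 at col 2 lands with bottom-row=0; cleared 0 line(s) (total 0); column heights now [0 0 1 1 1 1 0], max=1
Drop 2: L rot0 at col 1 lands with bottom-row=1; cleared 0 line(s) (total 0); column heights now [0 2 2 3 1 1 0], max=3
Drop 3: T rot3 at col 2 lands with bottom-row=3; cleared 0 line(s) (total 0); column heights now [0 2 5 6 1 1 0], max=6
Test piece J rot3 at col 3 (width 2): heights before test = [0 2 5 6 1 1 0]; fits = False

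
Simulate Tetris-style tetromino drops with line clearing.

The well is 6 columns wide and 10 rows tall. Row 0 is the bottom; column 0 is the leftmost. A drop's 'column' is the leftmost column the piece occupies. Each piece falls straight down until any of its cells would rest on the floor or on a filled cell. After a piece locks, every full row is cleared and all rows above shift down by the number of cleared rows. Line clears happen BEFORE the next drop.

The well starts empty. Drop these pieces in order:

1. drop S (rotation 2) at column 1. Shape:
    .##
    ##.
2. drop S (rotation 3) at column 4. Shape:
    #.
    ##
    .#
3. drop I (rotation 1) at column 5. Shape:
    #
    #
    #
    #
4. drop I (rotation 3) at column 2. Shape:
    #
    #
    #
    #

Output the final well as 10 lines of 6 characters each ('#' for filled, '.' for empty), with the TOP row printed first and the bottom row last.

Answer: ......
......
......
......
..#..#
..#..#
..#..#
..#.##
..####
.##..#

Derivation:
Drop 1: S rot2 at col 1 lands with bottom-row=0; cleared 0 line(s) (total 0); column heights now [0 1 2 2 0 0], max=2
Drop 2: S rot3 at col 4 lands with bottom-row=0; cleared 0 line(s) (total 0); column heights now [0 1 2 2 3 2], max=3
Drop 3: I rot1 at col 5 lands with bottom-row=2; cleared 0 line(s) (total 0); column heights now [0 1 2 2 3 6], max=6
Drop 4: I rot3 at col 2 lands with bottom-row=2; cleared 0 line(s) (total 0); column heights now [0 1 6 2 3 6], max=6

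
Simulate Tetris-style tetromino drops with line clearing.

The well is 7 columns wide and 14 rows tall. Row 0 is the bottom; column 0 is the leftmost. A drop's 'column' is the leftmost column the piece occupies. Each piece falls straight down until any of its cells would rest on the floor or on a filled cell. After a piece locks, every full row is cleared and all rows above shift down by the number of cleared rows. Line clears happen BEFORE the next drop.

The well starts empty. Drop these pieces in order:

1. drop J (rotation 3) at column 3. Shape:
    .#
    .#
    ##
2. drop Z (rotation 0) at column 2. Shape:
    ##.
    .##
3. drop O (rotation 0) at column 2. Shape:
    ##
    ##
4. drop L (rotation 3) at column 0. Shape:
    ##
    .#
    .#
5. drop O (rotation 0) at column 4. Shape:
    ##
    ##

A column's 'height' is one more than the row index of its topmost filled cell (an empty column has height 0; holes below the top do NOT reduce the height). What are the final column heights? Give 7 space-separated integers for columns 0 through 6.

Answer: 3 3 7 7 6 6 0

Derivation:
Drop 1: J rot3 at col 3 lands with bottom-row=0; cleared 0 line(s) (total 0); column heights now [0 0 0 1 3 0 0], max=3
Drop 2: Z rot0 at col 2 lands with bottom-row=3; cleared 0 line(s) (total 0); column heights now [0 0 5 5 4 0 0], max=5
Drop 3: O rot0 at col 2 lands with bottom-row=5; cleared 0 line(s) (total 0); column heights now [0 0 7 7 4 0 0], max=7
Drop 4: L rot3 at col 0 lands with bottom-row=0; cleared 0 line(s) (total 0); column heights now [3 3 7 7 4 0 0], max=7
Drop 5: O rot0 at col 4 lands with bottom-row=4; cleared 0 line(s) (total 0); column heights now [3 3 7 7 6 6 0], max=7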